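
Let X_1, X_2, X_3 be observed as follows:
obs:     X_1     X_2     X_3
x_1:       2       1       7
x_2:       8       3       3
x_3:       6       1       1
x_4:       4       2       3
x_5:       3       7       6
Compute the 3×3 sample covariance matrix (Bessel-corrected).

Step 1 — column means:
  mean(X_1) = (2 + 8 + 6 + 4 + 3) / 5 = 23/5 = 4.6
  mean(X_2) = (1 + 3 + 1 + 2 + 7) / 5 = 14/5 = 2.8
  mean(X_3) = (7 + 3 + 1 + 3 + 6) / 5 = 20/5 = 4

Step 2 — sample covariance S[i,j] = (1/(n-1)) · Σ_k (x_{k,i} - mean_i) · (x_{k,j} - mean_j), with n-1 = 4.
  S[X_1,X_1] = ((-2.6)·(-2.6) + (3.4)·(3.4) + (1.4)·(1.4) + (-0.6)·(-0.6) + (-1.6)·(-1.6)) / 4 = 23.2/4 = 5.8
  S[X_1,X_2] = ((-2.6)·(-1.8) + (3.4)·(0.2) + (1.4)·(-1.8) + (-0.6)·(-0.8) + (-1.6)·(4.2)) / 4 = -3.4/4 = -0.85
  S[X_1,X_3] = ((-2.6)·(3) + (3.4)·(-1) + (1.4)·(-3) + (-0.6)·(-1) + (-1.6)·(2)) / 4 = -18/4 = -4.5
  S[X_2,X_2] = ((-1.8)·(-1.8) + (0.2)·(0.2) + (-1.8)·(-1.8) + (-0.8)·(-0.8) + (4.2)·(4.2)) / 4 = 24.8/4 = 6.2
  S[X_2,X_3] = ((-1.8)·(3) + (0.2)·(-1) + (-1.8)·(-3) + (-0.8)·(-1) + (4.2)·(2)) / 4 = 9/4 = 2.25
  S[X_3,X_3] = ((3)·(3) + (-1)·(-1) + (-3)·(-3) + (-1)·(-1) + (2)·(2)) / 4 = 24/4 = 6

S is symmetric (S[j,i] = S[i,j]). Assembling:

S = [[5.8, -0.85, -4.5],
 [-0.85, 6.2, 2.25],
 [-4.5, 2.25, 6]]


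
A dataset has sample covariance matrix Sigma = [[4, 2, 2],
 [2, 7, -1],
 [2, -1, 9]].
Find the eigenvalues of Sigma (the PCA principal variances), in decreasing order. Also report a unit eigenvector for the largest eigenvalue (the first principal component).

Step 1 — characteristic polynomial p(λ) = det(λI - Sigma) = λ³ - tr·λ² + c_1·λ - det, where tr = trace, c_1 = sum of the principal 2×2 minors, det = det(Sigma):
  tr = 4 + 7 + 9 = 20,
  c_1 = (4·7 - (2)²) + (4·9 - (2)²) + (7·9 - (-1)²) = 24 + 32 + 62 = 118,
  det = 4·(7·9 - (-1)²) - (2)·((2)·9 - (-1)·(2)) + (2)·((2)·(-1) - 7·(2)) = 4·(62) - (2)·(20) + (2)·(-16) = 176.
  So p(λ) = λ³ - 20λ² + 118λ - 176.
Step 2 — look for an integer root (rational root theorem: any rational root is an integer divisor of 176). Testing λ = 8:
  p(8) = 512 - 1280 + 944 - 176 = 0  ✓
  Dividing out (λ - 8): p(λ) = (λ - 8)(λ² - 12λ + 22).
Step 3 — remaining eigenvalues from the quadratic λ² - 12λ + 22 = 0:
  Δ = 12² - 4·22 = 144 - 88 = 56,  λ = (12 ± √56)/2 = (12 ± 7.4833)/2 ≈ 9.7417 or 2.2583.
  Sorted: λ_1 = 9.7417,  λ_2 = 8,  λ_3 = 2.2583  (check: sum = 20 = tr ✓).

Step 4 — unit eigenvector for λ_1 ≈ 9.7417: v spans the null space of (Sigma - λ_1 I), whose rows are
  r_1 = (-5.7417, 2, 2),  r_2 = (2, -2.7417, -1),  r_3 = (2, -1, -0.7417).
  v is orthogonal to every row, so take v ∝ r_1 × r_2 = ((2)·(-1) - (2)·(-2.7417), (2)·(2) - (-5.7417)·(-1), (-5.7417)·(-2.7417) - (2)·(2)) ≈ (3.4833, -1.7417, 11.7417).
  Let u = (3.4833, -1.7417, 11.7417).
  ||u|| = √((3.4833)² + (-1.7417)² + (11.7417)²) = √(153.0334) ≈ 12.3707,  v_1 = u/||u|| ≈ (0.2816, -0.1408, 0.9492) (||v_1|| = 1).

λ_1 = 9.7417,  λ_2 = 8,  λ_3 = 2.2583;  v_1 ≈ (0.2816, -0.1408, 0.9492)


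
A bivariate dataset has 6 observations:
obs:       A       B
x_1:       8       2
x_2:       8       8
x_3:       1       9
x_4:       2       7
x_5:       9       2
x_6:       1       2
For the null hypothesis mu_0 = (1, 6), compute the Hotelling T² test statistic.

Step 1 — sample mean vector:
  mean(A) = (8 + 8 + 1 + 2 + 9 + 1) / 6 = 29/6 = 4.8333
  mean(B) = (2 + 8 + 9 + 7 + 2 + 2) / 6 = 30/6 = 5
  x̄ = (4.8333, 5),  deviation x̄ - mu_0 = (4.8333, 5) - (1, 6) = (3.8333, -1).

Step 2 — sample covariance matrix, S[i,j] = (1/(n-1)) · Σ_k (x_{k,i} - mean_i) · (x_{k,j} - mean_j), divisor n-1 = 5:
  S[A,A] = ((3.1667)·(3.1667) + (3.1667)·(3.1667) + (-3.8333)·(-3.8333) + (-2.8333)·(-2.8333) + (4.1667)·(4.1667) + (-3.8333)·(-3.8333)) / 5 = 74.8333/5 = 14.9667
  S[A,B] = ((3.1667)·(-3) + (3.1667)·(3) + (-3.8333)·(4) + (-2.8333)·(2) + (4.1667)·(-3) + (-3.8333)·(-3)) / 5 = -22/5 = -4.4
  S[B,B] = ((-3)·(-3) + (3)·(3) + (4)·(4) + (2)·(2) + (-3)·(-3) + (-3)·(-3)) / 5 = 56/5 = 11.2
  S = [[14.9667, -4.4],
 [-4.4, 11.2]].

Step 3 — invert S. det(S) = 14.9667·11.2 - (-4.4)² = 148.2667.
  S^{-1} = (1/det) · [[d, -b], [-b, a]] = [[0.0755, 0.0297],
 [0.0297, 0.1009]].

Step 4 — quadratic form (x̄ - mu_0)^T · S^{-1} · (x̄ - mu_0):
  S^{-1} · (x̄ - mu_0) = (0.2599, 0.0128),
  (x̄ - mu_0)^T · [...] = (3.8333)·(0.2599) + (-1)·(0.0128) = 0.9834.

Step 5 — scale by n: T² = 6 · 0.9834 = 5.9006.

T² ≈ 5.9006


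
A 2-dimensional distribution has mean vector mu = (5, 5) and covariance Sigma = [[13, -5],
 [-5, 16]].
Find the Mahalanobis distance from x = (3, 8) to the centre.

Step 1 — centre the observation: (x - mu) = (-2, 3).

Step 2 — invert Sigma. det(Sigma) = 13·16 - (-5)² = 183.
  Sigma^{-1} = (1/det) · [[d, -b], [-b, a]] = [[0.0874, 0.0273],
 [0.0273, 0.071]].

Step 3 — form the quadratic (x - mu)^T · Sigma^{-1} · (x - mu):
  Sigma^{-1} · (x - mu) = (-0.0929, 0.1585).
  (x - mu)^T · [Sigma^{-1} · (x - mu)] = (-2)·(-0.0929) + (3)·(0.1585) = 0.6612.

Step 4 — take square root: d = √(0.6612) ≈ 0.8131.

d(x, mu) = √(0.6612) ≈ 0.8131


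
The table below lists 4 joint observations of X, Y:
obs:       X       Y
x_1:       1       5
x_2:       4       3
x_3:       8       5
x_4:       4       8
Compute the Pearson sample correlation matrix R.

Step 1 — column means:
  mean(X) = (1 + 4 + 8 + 4) / 4 = 17/4 = 4.25
  mean(Y) = (5 + 3 + 5 + 8) / 4 = 21/4 = 5.25

Step 2 — sample variances and covariances s[i,j] = (1/(n-1)) · Σ_k (x_{k,i} - mean_i) · (x_{k,j} - mean_j), with n-1 = 3:
  s[X,X] = ((-3.25)·(-3.25) + (-0.25)·(-0.25) + (3.75)·(3.75) + (-0.25)·(-0.25)) / 3 = 24.75/3 = 8.25
  s[X,Y] = ((-3.25)·(-0.25) + (-0.25)·(-2.25) + (3.75)·(-0.25) + (-0.25)·(2.75)) / 3 = -0.25/3 = -0.0833
  s[Y,Y] = ((-0.25)·(-0.25) + (-2.25)·(-2.25) + (-0.25)·(-0.25) + (2.75)·(2.75)) / 3 = 12.75/3 = 4.25
  Sample standard deviations s_i = √(s[i,i]):
  s(X) = √(8.25) = 2.8723
  s(Y) = √(4.25) = 2.0616

Step 3 — r_{ij} = s_{ij} / (s_i · s_j):
  r[X,X] = 1 (diagonal).
  r[X,Y] = -0.0833 / (2.8723 · 2.0616) = -0.0833 / 5.9214 = -0.0141
  r[Y,Y] = 1 (diagonal).

R is symmetric with unit diagonal. Assembling:

R = [[1, -0.0141],
 [-0.0141, 1]]


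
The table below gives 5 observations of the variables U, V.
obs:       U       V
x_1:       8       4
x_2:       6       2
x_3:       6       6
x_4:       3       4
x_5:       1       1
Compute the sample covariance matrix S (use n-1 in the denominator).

Step 1 — column means:
  mean(U) = (8 + 6 + 6 + 3 + 1) / 5 = 24/5 = 4.8
  mean(V) = (4 + 2 + 6 + 4 + 1) / 5 = 17/5 = 3.4

Step 2 — sample covariance S[i,j] = (1/(n-1)) · Σ_k (x_{k,i} - mean_i) · (x_{k,j} - mean_j), with n-1 = 4.
  S[U,U] = ((3.2)·(3.2) + (1.2)·(1.2) + (1.2)·(1.2) + (-1.8)·(-1.8) + (-3.8)·(-3.8)) / 4 = 30.8/4 = 7.7
  S[U,V] = ((3.2)·(0.6) + (1.2)·(-1.4) + (1.2)·(2.6) + (-1.8)·(0.6) + (-3.8)·(-2.4)) / 4 = 11.4/4 = 2.85
  S[V,V] = ((0.6)·(0.6) + (-1.4)·(-1.4) + (2.6)·(2.6) + (0.6)·(0.6) + (-2.4)·(-2.4)) / 4 = 15.2/4 = 3.8

S is symmetric (S[j,i] = S[i,j]). Assembling:

S = [[7.7, 2.85],
 [2.85, 3.8]]


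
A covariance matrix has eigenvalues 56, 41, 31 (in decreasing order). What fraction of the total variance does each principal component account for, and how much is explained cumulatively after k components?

Step 1 — total variance = trace(Sigma) = Σ λ_i = 56 + 41 + 31 = 128.

Step 2 — fraction explained by component i = λ_i / Σ λ:
  PC1: 56/128 = 0.4375
  PC2: 41/128 = 0.3203
  PC3: 31/128 = 0.2422

Step 3 — cumulative fraction after k components = (λ_1 + ... + λ_k) / Σ λ:
  k = 1: 56/128 = 0.4375
  k = 2: (56 + 41)/128 = 97/128 = 0.7578
  k = 3: (56 + 41 + 31)/128 = 128/128 = 1

Summary (fraction, with percent):

explained: PC1 0.4375 (43.75%), PC2 0.3203 (32.03%), PC3 0.2422 (24.22%);  cumulative: 0.4375, 0.7578, 1


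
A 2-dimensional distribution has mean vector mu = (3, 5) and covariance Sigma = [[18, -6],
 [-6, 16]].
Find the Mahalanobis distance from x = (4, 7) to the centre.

Step 1 — centre the observation: (x - mu) = (1, 2).

Step 2 — invert Sigma. det(Sigma) = 18·16 - (-6)² = 252.
  Sigma^{-1} = (1/det) · [[d, -b], [-b, a]] = [[0.0635, 0.0238],
 [0.0238, 0.0714]].

Step 3 — form the quadratic (x - mu)^T · Sigma^{-1} · (x - mu):
  Sigma^{-1} · (x - mu) = (0.1111, 0.1667).
  (x - mu)^T · [Sigma^{-1} · (x - mu)] = (1)·(0.1111) + (2)·(0.1667) = 0.4444.

Step 4 — take square root: d = √(0.4444) ≈ 0.6667.

d(x, mu) = √(0.4444) ≈ 0.6667


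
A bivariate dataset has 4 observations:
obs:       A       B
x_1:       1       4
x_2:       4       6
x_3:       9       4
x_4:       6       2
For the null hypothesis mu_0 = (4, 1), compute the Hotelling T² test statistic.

Step 1 — sample mean vector:
  mean(A) = (1 + 4 + 9 + 6) / 4 = 20/4 = 5
  mean(B) = (4 + 6 + 4 + 2) / 4 = 16/4 = 4
  x̄ = (5, 4),  deviation x̄ - mu_0 = (5, 4) - (4, 1) = (1, 3).

Step 2 — sample covariance matrix, S[i,j] = (1/(n-1)) · Σ_k (x_{k,i} - mean_i) · (x_{k,j} - mean_j), divisor n-1 = 3:
  S[A,A] = ((-4)·(-4) + (-1)·(-1) + (4)·(4) + (1)·(1)) / 3 = 34/3 = 11.3333
  S[A,B] = ((-4)·(0) + (-1)·(2) + (4)·(0) + (1)·(-2)) / 3 = -4/3 = -1.3333
  S[B,B] = ((0)·(0) + (2)·(2) + (0)·(0) + (-2)·(-2)) / 3 = 8/3 = 2.6667
  S = [[11.3333, -1.3333],
 [-1.3333, 2.6667]].

Step 3 — invert S. det(S) = 11.3333·2.6667 - (-1.3333)² = 28.4444.
  S^{-1} = (1/det) · [[d, -b], [-b, a]] = [[0.0938, 0.0469],
 [0.0469, 0.3984]].

Step 4 — quadratic form (x̄ - mu_0)^T · S^{-1} · (x̄ - mu_0):
  S^{-1} · (x̄ - mu_0) = (0.2344, 1.2422),
  (x̄ - mu_0)^T · [...] = (1)·(0.2344) + (3)·(1.2422) = 3.9609.

Step 5 — scale by n: T² = 4 · 3.9609 = 15.8438.

T² ≈ 15.8438


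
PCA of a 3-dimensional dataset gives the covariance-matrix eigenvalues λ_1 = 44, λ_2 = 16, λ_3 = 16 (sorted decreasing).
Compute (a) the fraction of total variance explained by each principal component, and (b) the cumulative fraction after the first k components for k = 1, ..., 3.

Step 1 — total variance = trace(Sigma) = Σ λ_i = 44 + 16 + 16 = 76.

Step 2 — fraction explained by component i = λ_i / Σ λ:
  PC1: 44/76 = 0.5789
  PC2: 16/76 = 0.2105
  PC3: 16/76 = 0.2105

Step 3 — cumulative fraction after k components = (λ_1 + ... + λ_k) / Σ λ:
  k = 1: 44/76 = 0.5789
  k = 2: (44 + 16)/76 = 60/76 = 0.7895
  k = 3: (44 + 16 + 16)/76 = 76/76 = 1

Summary (fraction, with percent):

explained: PC1 0.5789 (57.89%), PC2 0.2105 (21.05%), PC3 0.2105 (21.05%);  cumulative: 0.5789, 0.7895, 1


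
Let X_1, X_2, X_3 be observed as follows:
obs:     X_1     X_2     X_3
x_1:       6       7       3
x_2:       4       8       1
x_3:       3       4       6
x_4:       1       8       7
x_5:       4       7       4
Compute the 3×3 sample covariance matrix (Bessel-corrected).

Step 1 — column means:
  mean(X_1) = (6 + 4 + 3 + 1 + 4) / 5 = 18/5 = 3.6
  mean(X_2) = (7 + 8 + 4 + 8 + 7) / 5 = 34/5 = 6.8
  mean(X_3) = (3 + 1 + 6 + 7 + 4) / 5 = 21/5 = 4.2

Step 2 — sample covariance S[i,j] = (1/(n-1)) · Σ_k (x_{k,i} - mean_i) · (x_{k,j} - mean_j), with n-1 = 4.
  S[X_1,X_1] = ((2.4)·(2.4) + (0.4)·(0.4) + (-0.6)·(-0.6) + (-2.6)·(-2.6) + (0.4)·(0.4)) / 4 = 13.2/4 = 3.3
  S[X_1,X_2] = ((2.4)·(0.2) + (0.4)·(1.2) + (-0.6)·(-2.8) + (-2.6)·(1.2) + (0.4)·(0.2)) / 4 = -0.4/4 = -0.1
  S[X_1,X_3] = ((2.4)·(-1.2) + (0.4)·(-3.2) + (-0.6)·(1.8) + (-2.6)·(2.8) + (0.4)·(-0.2)) / 4 = -12.6/4 = -3.15
  S[X_2,X_2] = ((0.2)·(0.2) + (1.2)·(1.2) + (-2.8)·(-2.8) + (1.2)·(1.2) + (0.2)·(0.2)) / 4 = 10.8/4 = 2.7
  S[X_2,X_3] = ((0.2)·(-1.2) + (1.2)·(-3.2) + (-2.8)·(1.8) + (1.2)·(2.8) + (0.2)·(-0.2)) / 4 = -5.8/4 = -1.45
  S[X_3,X_3] = ((-1.2)·(-1.2) + (-3.2)·(-3.2) + (1.8)·(1.8) + (2.8)·(2.8) + (-0.2)·(-0.2)) / 4 = 22.8/4 = 5.7

S is symmetric (S[j,i] = S[i,j]). Assembling:

S = [[3.3, -0.1, -3.15],
 [-0.1, 2.7, -1.45],
 [-3.15, -1.45, 5.7]]


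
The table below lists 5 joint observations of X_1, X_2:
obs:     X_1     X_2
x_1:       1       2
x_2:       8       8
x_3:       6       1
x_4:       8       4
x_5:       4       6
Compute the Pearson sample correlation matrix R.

Step 1 — column means:
  mean(X_1) = (1 + 8 + 6 + 8 + 4) / 5 = 27/5 = 5.4
  mean(X_2) = (2 + 8 + 1 + 4 + 6) / 5 = 21/5 = 4.2

Step 2 — sample variances and covariances s[i,j] = (1/(n-1)) · Σ_k (x_{k,i} - mean_i) · (x_{k,j} - mean_j), with n-1 = 4:
  s[X_1,X_1] = ((-4.4)·(-4.4) + (2.6)·(2.6) + (0.6)·(0.6) + (2.6)·(2.6) + (-1.4)·(-1.4)) / 4 = 35.2/4 = 8.8
  s[X_1,X_2] = ((-4.4)·(-2.2) + (2.6)·(3.8) + (0.6)·(-3.2) + (2.6)·(-0.2) + (-1.4)·(1.8)) / 4 = 14.6/4 = 3.65
  s[X_2,X_2] = ((-2.2)·(-2.2) + (3.8)·(3.8) + (-3.2)·(-3.2) + (-0.2)·(-0.2) + (1.8)·(1.8)) / 4 = 32.8/4 = 8.2
  Sample standard deviations s_i = √(s[i,i]):
  s(X_1) = √(8.8) = 2.9665
  s(X_2) = √(8.2) = 2.8636

Step 3 — r_{ij} = s_{ij} / (s_i · s_j):
  r[X_1,X_1] = 1 (diagonal).
  r[X_1,X_2] = 3.65 / (2.9665 · 2.8636) = 3.65 / 8.4947 = 0.4297
  r[X_2,X_2] = 1 (diagonal).

R is symmetric with unit diagonal. Assembling:

R = [[1, 0.4297],
 [0.4297, 1]]


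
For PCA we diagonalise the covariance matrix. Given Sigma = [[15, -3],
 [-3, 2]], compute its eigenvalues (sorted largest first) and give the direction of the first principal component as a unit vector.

Step 1 — characteristic polynomial of 2×2 Sigma:
  det(Sigma - λI) = λ² - trace · λ + det = 0.
  trace = 15 + 2 = 17, det = 15·2 - (-3)² = 21.
Step 2 — discriminant:
  Δ = trace² - 4·det = 289 - 84 = 205.
Step 3 — eigenvalues:
  λ = (trace ± √Δ)/2 = (17 ± 14.3178)/2,
  λ_1 = 15.6589,  λ_2 = 1.3411.

Step 4 — unit eigenvector for λ_1: solve (Sigma - λ_1 I)v = 0. First row:
  (15 - 15.6589)·v_x + (-3)·v_y = 0, i.e. (-0.6589)·v_x + (-3)·v_y = 0,
  so v ∝ (b, λ_1 - a) = (-3, 0.6589); multiply by -1 so the first entry is positive: u = (3, -0.6589).
  ||u|| = √((3)² + (-0.6589)²) = √(9.4342) ≈ 3.0715,
  v_1 = u/||u|| ≈ (0.9767, -0.2145) (||v_1|| = 1).

λ_1 = 15.6589,  λ_2 = 1.3411;  v_1 ≈ (0.9767, -0.2145)


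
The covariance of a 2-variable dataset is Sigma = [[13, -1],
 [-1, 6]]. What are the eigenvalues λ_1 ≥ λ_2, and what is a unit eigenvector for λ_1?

Step 1 — characteristic polynomial of 2×2 Sigma:
  det(Sigma - λI) = λ² - trace · λ + det = 0.
  trace = 13 + 6 = 19, det = 13·6 - (-1)² = 77.
Step 2 — discriminant:
  Δ = trace² - 4·det = 361 - 308 = 53.
Step 3 — eigenvalues:
  λ = (trace ± √Δ)/2 = (19 ± 7.2801)/2,
  λ_1 = 13.1401,  λ_2 = 5.8599.

Step 4 — unit eigenvector for λ_1: solve (Sigma - λ_1 I)v = 0. First row:
  (13 - 13.1401)·v_x + (-1)·v_y = 0, i.e. (-0.1401)·v_x + (-1)·v_y = 0,
  so v ∝ (b, λ_1 - a) = (-1, 0.1401); multiply by -1 so the first entry is positive: u = (1, -0.1401).
  ||u|| = √((1)² + (-0.1401)²) = √(1.0196) ≈ 1.0098,
  v_1 = u/||u|| ≈ (0.9903, -0.1387) (||v_1|| = 1).

λ_1 = 13.1401,  λ_2 = 5.8599;  v_1 ≈ (0.9903, -0.1387)


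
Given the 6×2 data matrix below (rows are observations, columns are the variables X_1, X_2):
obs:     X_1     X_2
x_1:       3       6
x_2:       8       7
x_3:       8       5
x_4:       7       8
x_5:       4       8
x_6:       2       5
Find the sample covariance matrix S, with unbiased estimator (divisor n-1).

Step 1 — column means:
  mean(X_1) = (3 + 8 + 8 + 7 + 4 + 2) / 6 = 32/6 = 5.3333
  mean(X_2) = (6 + 7 + 5 + 8 + 8 + 5) / 6 = 39/6 = 6.5

Step 2 — sample covariance S[i,j] = (1/(n-1)) · Σ_k (x_{k,i} - mean_i) · (x_{k,j} - mean_j), with n-1 = 5.
  S[X_1,X_1] = ((-2.3333)·(-2.3333) + (2.6667)·(2.6667) + (2.6667)·(2.6667) + (1.6667)·(1.6667) + (-1.3333)·(-1.3333) + (-3.3333)·(-3.3333)) / 5 = 35.3333/5 = 7.0667
  S[X_1,X_2] = ((-2.3333)·(-0.5) + (2.6667)·(0.5) + (2.6667)·(-1.5) + (1.6667)·(1.5) + (-1.3333)·(1.5) + (-3.3333)·(-1.5)) / 5 = 4/5 = 0.8
  S[X_2,X_2] = ((-0.5)·(-0.5) + (0.5)·(0.5) + (-1.5)·(-1.5) + (1.5)·(1.5) + (1.5)·(1.5) + (-1.5)·(-1.5)) / 5 = 9.5/5 = 1.9

S is symmetric (S[j,i] = S[i,j]). Assembling:

S = [[7.0667, 0.8],
 [0.8, 1.9]]


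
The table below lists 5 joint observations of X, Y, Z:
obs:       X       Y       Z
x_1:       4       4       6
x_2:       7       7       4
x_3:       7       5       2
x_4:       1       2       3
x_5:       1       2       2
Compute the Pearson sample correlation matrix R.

Step 1 — column means:
  mean(X) = (4 + 7 + 7 + 1 + 1) / 5 = 20/5 = 4
  mean(Y) = (4 + 7 + 5 + 2 + 2) / 5 = 20/5 = 4
  mean(Z) = (6 + 4 + 2 + 3 + 2) / 5 = 17/5 = 3.4

Step 2 — sample variances and covariances s[i,j] = (1/(n-1)) · Σ_k (x_{k,i} - mean_i) · (x_{k,j} - mean_j), with n-1 = 4:
  s[X,X] = ((0)·(0) + (3)·(3) + (3)·(3) + (-3)·(-3) + (-3)·(-3)) / 4 = 36/4 = 9
  s[X,Y] = ((0)·(0) + (3)·(3) + (3)·(1) + (-3)·(-2) + (-3)·(-2)) / 4 = 24/4 = 6
  s[X,Z] = ((0)·(2.6) + (3)·(0.6) + (3)·(-1.4) + (-3)·(-0.4) + (-3)·(-1.4)) / 4 = 3/4 = 0.75
  s[Y,Y] = ((0)·(0) + (3)·(3) + (1)·(1) + (-2)·(-2) + (-2)·(-2)) / 4 = 18/4 = 4.5
  s[Y,Z] = ((0)·(2.6) + (3)·(0.6) + (1)·(-1.4) + (-2)·(-0.4) + (-2)·(-1.4)) / 4 = 4/4 = 1
  s[Z,Z] = ((2.6)·(2.6) + (0.6)·(0.6) + (-1.4)·(-1.4) + (-0.4)·(-0.4) + (-1.4)·(-1.4)) / 4 = 11.2/4 = 2.8
  Sample standard deviations s_i = √(s[i,i]):
  s(X) = √(9) = 3
  s(Y) = √(4.5) = 2.1213
  s(Z) = √(2.8) = 1.6733

Step 3 — r_{ij} = s_{ij} / (s_i · s_j):
  r[X,X] = 1 (diagonal).
  r[X,Y] = 6 / (3 · 2.1213) = 6 / 6.364 = 0.9428
  r[X,Z] = 0.75 / (3 · 1.6733) = 0.75 / 5.02 = 0.1494
  r[Y,Y] = 1 (diagonal).
  r[Y,Z] = 1 / (2.1213 · 1.6733) = 1 / 3.5496 = 0.2817
  r[Z,Z] = 1 (diagonal).

R is symmetric with unit diagonal. Assembling:

R = [[1, 0.9428, 0.1494],
 [0.9428, 1, 0.2817],
 [0.1494, 0.2817, 1]]


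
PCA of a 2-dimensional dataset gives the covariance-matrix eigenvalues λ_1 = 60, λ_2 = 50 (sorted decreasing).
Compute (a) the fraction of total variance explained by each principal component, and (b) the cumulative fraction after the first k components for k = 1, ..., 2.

Step 1 — total variance = trace(Sigma) = Σ λ_i = 60 + 50 = 110.

Step 2 — fraction explained by component i = λ_i / Σ λ:
  PC1: 60/110 = 0.5455
  PC2: 50/110 = 0.4545

Step 3 — cumulative fraction after k components = (λ_1 + ... + λ_k) / Σ λ:
  k = 1: 60/110 = 0.5455
  k = 2: (60 + 50)/110 = 110/110 = 1

Summary (fraction, with percent):

explained: PC1 0.5455 (54.55%), PC2 0.4545 (45.45%);  cumulative: 0.5455, 1


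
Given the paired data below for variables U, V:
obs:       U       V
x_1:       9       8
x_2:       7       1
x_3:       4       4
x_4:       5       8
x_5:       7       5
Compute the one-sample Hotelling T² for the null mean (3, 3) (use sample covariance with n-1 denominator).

Step 1 — sample mean vector:
  mean(U) = (9 + 7 + 4 + 5 + 7) / 5 = 32/5 = 6.4
  mean(V) = (8 + 1 + 4 + 8 + 5) / 5 = 26/5 = 5.2
  x̄ = (6.4, 5.2),  deviation x̄ - mu_0 = (6.4, 5.2) - (3, 3) = (3.4, 2.2).

Step 2 — sample covariance matrix, S[i,j] = (1/(n-1)) · Σ_k (x_{k,i} - mean_i) · (x_{k,j} - mean_j), divisor n-1 = 4:
  S[U,U] = ((2.6)·(2.6) + (0.6)·(0.6) + (-2.4)·(-2.4) + (-1.4)·(-1.4) + (0.6)·(0.6)) / 4 = 15.2/4 = 3.8
  S[U,V] = ((2.6)·(2.8) + (0.6)·(-4.2) + (-2.4)·(-1.2) + (-1.4)·(2.8) + (0.6)·(-0.2)) / 4 = 3.6/4 = 0.9
  S[V,V] = ((2.8)·(2.8) + (-4.2)·(-4.2) + (-1.2)·(-1.2) + (2.8)·(2.8) + (-0.2)·(-0.2)) / 4 = 34.8/4 = 8.7
  S = [[3.8, 0.9],
 [0.9, 8.7]].

Step 3 — invert S. det(S) = 3.8·8.7 - (0.9)² = 32.25.
  S^{-1} = (1/det) · [[d, -b], [-b, a]] = [[0.2698, -0.0279],
 [-0.0279, 0.1178]].

Step 4 — quadratic form (x̄ - mu_0)^T · S^{-1} · (x̄ - mu_0):
  S^{-1} · (x̄ - mu_0) = (0.8558, 0.1643),
  (x̄ - mu_0)^T · [...] = (3.4)·(0.8558) + (2.2)·(0.1643) = 3.2713.

Step 5 — scale by n: T² = 5 · 3.2713 = 16.3566.

T² ≈ 16.3566


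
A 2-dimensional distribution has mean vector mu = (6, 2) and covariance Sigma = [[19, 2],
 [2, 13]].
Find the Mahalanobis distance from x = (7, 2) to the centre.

Step 1 — centre the observation: (x - mu) = (1, 0).

Step 2 — invert Sigma. det(Sigma) = 19·13 - (2)² = 243.
  Sigma^{-1} = (1/det) · [[d, -b], [-b, a]] = [[0.0535, -0.0082],
 [-0.0082, 0.0782]].

Step 3 — form the quadratic (x - mu)^T · Sigma^{-1} · (x - mu):
  Sigma^{-1} · (x - mu) = (0.0535, -0.0082).
  (x - mu)^T · [Sigma^{-1} · (x - mu)] = (1)·(0.0535) + (0)·(-0.0082) = 0.0535.

Step 4 — take square root: d = √(0.0535) ≈ 0.2313.

d(x, mu) = √(0.0535) ≈ 0.2313


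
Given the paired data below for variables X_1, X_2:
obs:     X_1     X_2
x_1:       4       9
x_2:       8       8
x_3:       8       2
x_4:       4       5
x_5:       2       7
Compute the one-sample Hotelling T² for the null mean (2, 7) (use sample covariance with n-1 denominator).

Step 1 — sample mean vector:
  mean(X_1) = (4 + 8 + 8 + 4 + 2) / 5 = 26/5 = 5.2
  mean(X_2) = (9 + 8 + 2 + 5 + 7) / 5 = 31/5 = 6.2
  x̄ = (5.2, 6.2),  deviation x̄ - mu_0 = (5.2, 6.2) - (2, 7) = (3.2, -0.8).

Step 2 — sample covariance matrix, S[i,j] = (1/(n-1)) · Σ_k (x_{k,i} - mean_i) · (x_{k,j} - mean_j), divisor n-1 = 4:
  S[X_1,X_1] = ((-1.2)·(-1.2) + (2.8)·(2.8) + (2.8)·(2.8) + (-1.2)·(-1.2) + (-3.2)·(-3.2)) / 4 = 28.8/4 = 7.2
  S[X_1,X_2] = ((-1.2)·(2.8) + (2.8)·(1.8) + (2.8)·(-4.2) + (-1.2)·(-1.2) + (-3.2)·(0.8)) / 4 = -11.2/4 = -2.8
  S[X_2,X_2] = ((2.8)·(2.8) + (1.8)·(1.8) + (-4.2)·(-4.2) + (-1.2)·(-1.2) + (0.8)·(0.8)) / 4 = 30.8/4 = 7.7
  S = [[7.2, -2.8],
 [-2.8, 7.7]].

Step 3 — invert S. det(S) = 7.2·7.7 - (-2.8)² = 47.6.
  S^{-1} = (1/det) · [[d, -b], [-b, a]] = [[0.1618, 0.0588],
 [0.0588, 0.1513]].

Step 4 — quadratic form (x̄ - mu_0)^T · S^{-1} · (x̄ - mu_0):
  S^{-1} · (x̄ - mu_0) = (0.4706, 0.0672),
  (x̄ - mu_0)^T · [...] = (3.2)·(0.4706) + (-0.8)·(0.0672) = 1.4521.

Step 5 — scale by n: T² = 5 · 1.4521 = 7.2605.

T² ≈ 7.2605


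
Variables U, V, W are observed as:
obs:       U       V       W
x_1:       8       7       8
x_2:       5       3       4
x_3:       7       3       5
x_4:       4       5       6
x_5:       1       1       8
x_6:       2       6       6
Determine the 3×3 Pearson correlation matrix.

Step 1 — column means:
  mean(U) = (8 + 5 + 7 + 4 + 1 + 2) / 6 = 27/6 = 4.5
  mean(V) = (7 + 3 + 3 + 5 + 1 + 6) / 6 = 25/6 = 4.1667
  mean(W) = (8 + 4 + 5 + 6 + 8 + 6) / 6 = 37/6 = 6.1667

Step 2 — sample variances and covariances s[i,j] = (1/(n-1)) · Σ_k (x_{k,i} - mean_i) · (x_{k,j} - mean_j), with n-1 = 5:
  s[U,U] = ((3.5)·(3.5) + (0.5)·(0.5) + (2.5)·(2.5) + (-0.5)·(-0.5) + (-3.5)·(-3.5) + (-2.5)·(-2.5)) / 5 = 37.5/5 = 7.5
  s[U,V] = ((3.5)·(2.8333) + (0.5)·(-1.1667) + (2.5)·(-1.1667) + (-0.5)·(0.8333) + (-3.5)·(-3.1667) + (-2.5)·(1.8333)) / 5 = 12.5/5 = 2.5
  s[U,W] = ((3.5)·(1.8333) + (0.5)·(-2.1667) + (2.5)·(-1.1667) + (-0.5)·(-0.1667) + (-3.5)·(1.8333) + (-2.5)·(-0.1667)) / 5 = -3.5/5 = -0.7
  s[V,V] = ((2.8333)·(2.8333) + (-1.1667)·(-1.1667) + (-1.1667)·(-1.1667) + (0.8333)·(0.8333) + (-3.1667)·(-3.1667) + (1.8333)·(1.8333)) / 5 = 24.8333/5 = 4.9667
  s[V,W] = ((2.8333)·(1.8333) + (-1.1667)·(-2.1667) + (-1.1667)·(-1.1667) + (0.8333)·(-0.1667) + (-3.1667)·(1.8333) + (1.8333)·(-0.1667)) / 5 = 2.8333/5 = 0.5667
  s[W,W] = ((1.8333)·(1.8333) + (-2.1667)·(-2.1667) + (-1.1667)·(-1.1667) + (-0.1667)·(-0.1667) + (1.8333)·(1.8333) + (-0.1667)·(-0.1667)) / 5 = 12.8333/5 = 2.5667
  Sample standard deviations s_i = √(s[i,i]):
  s(U) = √(7.5) = 2.7386
  s(V) = √(4.9667) = 2.2286
  s(W) = √(2.5667) = 1.6021

Step 3 — r_{ij} = s_{ij} / (s_i · s_j):
  r[U,U] = 1 (diagonal).
  r[U,V] = 2.5 / (2.7386 · 2.2286) = 2.5 / 6.1033 = 0.4096
  r[U,W] = -0.7 / (2.7386 · 1.6021) = -0.7 / 4.3875 = -0.1595
  r[V,V] = 1 (diagonal).
  r[V,W] = 0.5667 / (2.2286 · 1.6021) = 0.5667 / 3.5704 = 0.1587
  r[W,W] = 1 (diagonal).

R is symmetric with unit diagonal. Assembling:

R = [[1, 0.4096, -0.1595],
 [0.4096, 1, 0.1587],
 [-0.1595, 0.1587, 1]]


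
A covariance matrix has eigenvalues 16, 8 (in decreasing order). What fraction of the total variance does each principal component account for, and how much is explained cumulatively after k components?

Step 1 — total variance = trace(Sigma) = Σ λ_i = 16 + 8 = 24.

Step 2 — fraction explained by component i = λ_i / Σ λ:
  PC1: 16/24 = 0.6667
  PC2: 8/24 = 0.3333

Step 3 — cumulative fraction after k components = (λ_1 + ... + λ_k) / Σ λ:
  k = 1: 16/24 = 0.6667
  k = 2: (16 + 8)/24 = 24/24 = 1

Summary (fraction, with percent):

explained: PC1 0.6667 (66.67%), PC2 0.3333 (33.33%);  cumulative: 0.6667, 1


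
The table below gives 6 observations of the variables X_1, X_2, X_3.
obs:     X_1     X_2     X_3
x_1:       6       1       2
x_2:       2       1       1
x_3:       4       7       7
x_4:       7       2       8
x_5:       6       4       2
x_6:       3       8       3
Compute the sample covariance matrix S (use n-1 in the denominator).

Step 1 — column means:
  mean(X_1) = (6 + 2 + 4 + 7 + 6 + 3) / 6 = 28/6 = 4.6667
  mean(X_2) = (1 + 1 + 7 + 2 + 4 + 8) / 6 = 23/6 = 3.8333
  mean(X_3) = (2 + 1 + 7 + 8 + 2 + 3) / 6 = 23/6 = 3.8333

Step 2 — sample covariance S[i,j] = (1/(n-1)) · Σ_k (x_{k,i} - mean_i) · (x_{k,j} - mean_j), with n-1 = 5.
  S[X_1,X_1] = ((1.3333)·(1.3333) + (-2.6667)·(-2.6667) + (-0.6667)·(-0.6667) + (2.3333)·(2.3333) + (1.3333)·(1.3333) + (-1.6667)·(-1.6667)) / 5 = 19.3333/5 = 3.8667
  S[X_1,X_2] = ((1.3333)·(-2.8333) + (-2.6667)·(-2.8333) + (-0.6667)·(3.1667) + (2.3333)·(-1.8333) + (1.3333)·(0.1667) + (-1.6667)·(4.1667)) / 5 = -9.3333/5 = -1.8667
  S[X_1,X_3] = ((1.3333)·(-1.8333) + (-2.6667)·(-2.8333) + (-0.6667)·(3.1667) + (2.3333)·(4.1667) + (1.3333)·(-1.8333) + (-1.6667)·(-0.8333)) / 5 = 11.6667/5 = 2.3333
  S[X_2,X_2] = ((-2.8333)·(-2.8333) + (-2.8333)·(-2.8333) + (3.1667)·(3.1667) + (-1.8333)·(-1.8333) + (0.1667)·(0.1667) + (4.1667)·(4.1667)) / 5 = 46.8333/5 = 9.3667
  S[X_2,X_3] = ((-2.8333)·(-1.8333) + (-2.8333)·(-2.8333) + (3.1667)·(3.1667) + (-1.8333)·(4.1667) + (0.1667)·(-1.8333) + (4.1667)·(-0.8333)) / 5 = 11.8333/5 = 2.3667
  S[X_3,X_3] = ((-1.8333)·(-1.8333) + (-2.8333)·(-2.8333) + (3.1667)·(3.1667) + (4.1667)·(4.1667) + (-1.8333)·(-1.8333) + (-0.8333)·(-0.8333)) / 5 = 42.8333/5 = 8.5667

S is symmetric (S[j,i] = S[i,j]). Assembling:

S = [[3.8667, -1.8667, 2.3333],
 [-1.8667, 9.3667, 2.3667],
 [2.3333, 2.3667, 8.5667]]


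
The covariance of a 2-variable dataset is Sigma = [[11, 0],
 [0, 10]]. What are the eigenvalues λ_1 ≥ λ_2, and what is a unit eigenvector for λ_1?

Step 1 — characteristic polynomial of 2×2 Sigma:
  det(Sigma - λI) = λ² - trace · λ + det = 0.
  trace = 11 + 10 = 21, det = 11·10 - (0)² = 110.
Step 2 — discriminant:
  Δ = trace² - 4·det = 441 - 440 = 1.
Step 3 — eigenvalues:
  λ = (trace ± √Δ)/2 = (21 ± 1)/2,
  λ_1 = 11,  λ_2 = 10.

Step 4 — unit eigenvector for λ_1: Sigma is diagonal, so its eigenvectors are the coordinate axes. λ_1 = 11 is the diagonal entry on the first coordinate axis, hence
  v_1 = (1, 0) (||v_1|| = 1).

λ_1 = 11,  λ_2 = 10;  v_1 ≈ (1, 0)


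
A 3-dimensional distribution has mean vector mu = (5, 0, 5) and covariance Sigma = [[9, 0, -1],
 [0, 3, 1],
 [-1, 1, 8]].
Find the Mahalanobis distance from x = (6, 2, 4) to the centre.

Step 1 — centre the observation: (x - mu) = (1, 2, -1).

Step 2 — invert Sigma (cofactor / det for 3×3, or solve directly):
  Sigma^{-1} = [[0.1127, -0.0049, 0.0147],
 [-0.0049, 0.348, -0.0441],
 [0.0147, -0.0441, 0.1324]].

Step 3 — form the quadratic (x - mu)^T · Sigma^{-1} · (x - mu):
  Sigma^{-1} · (x - mu) = (0.0882, 0.7353, -0.2059).
  (x - mu)^T · [Sigma^{-1} · (x - mu)] = (1)·(0.0882) + (2)·(0.7353) + (-1)·(-0.2059) = 1.7647.

Step 4 — take square root: d = √(1.7647) ≈ 1.3284.

d(x, mu) = √(1.7647) ≈ 1.3284


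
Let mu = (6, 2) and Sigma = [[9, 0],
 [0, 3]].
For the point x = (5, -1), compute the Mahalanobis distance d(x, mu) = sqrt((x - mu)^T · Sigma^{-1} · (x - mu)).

Step 1 — centre the observation: (x - mu) = (-1, -3).

Step 2 — invert Sigma. det(Sigma) = 9·3 - (0)² = 27.
  Sigma^{-1} = (1/det) · [[d, -b], [-b, a]] = [[0.1111, 0],
 [0, 0.3333]].

Step 3 — form the quadratic (x - mu)^T · Sigma^{-1} · (x - mu):
  Sigma^{-1} · (x - mu) = (-0.1111, -1).
  (x - mu)^T · [Sigma^{-1} · (x - mu)] = (-1)·(-0.1111) + (-3)·(-1) = 3.1111.

Step 4 — take square root: d = √(3.1111) ≈ 1.7638.

d(x, mu) = √(3.1111) ≈ 1.7638


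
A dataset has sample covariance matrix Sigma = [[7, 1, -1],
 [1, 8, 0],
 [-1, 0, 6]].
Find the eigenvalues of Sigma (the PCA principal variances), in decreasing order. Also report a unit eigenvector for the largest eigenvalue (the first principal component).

Step 1 — characteristic polynomial p(λ) = det(λI - Sigma) = λ³ - tr·λ² + c_1·λ - det, where tr = trace, c_1 = sum of the principal 2×2 minors, det = det(Sigma):
  tr = 7 + 8 + 6 = 21,
  c_1 = (7·8 - (1)²) + (7·6 - (-1)²) + (8·6 - (0)²) = 55 + 41 + 48 = 144,
  det = 7·(8·6 - (0)²) - (1)·((1)·6 - (0)·(-1)) + (-1)·((1)·(0) - 8·(-1)) = 7·(48) - (1)·(6) + (-1)·(8) = 322.
  So p(λ) = λ³ - 21λ² + 144λ - 322.
Step 2 — look for an integer root (rational root theorem: any rational root is an integer divisor of 322). Testing λ = 7:
  p(7) = 343 - 1029 + 1008 - 322 = 0  ✓
  Dividing out (λ - 7): p(λ) = (λ - 7)(λ² - 14λ + 46).
Step 3 — remaining eigenvalues from the quadratic λ² - 14λ + 46 = 0:
  Δ = 14² - 4·46 = 196 - 184 = 12,  λ = (14 ± √12)/2 = (14 ± 3.4641)/2 ≈ 8.7321 or 5.2679.
  Sorted: λ_1 = 8.7321,  λ_2 = 7,  λ_3 = 5.2679  (check: sum = 21 = tr ✓).

Step 4 — unit eigenvector for λ_1 ≈ 8.7321: v spans the null space of (Sigma - λ_1 I), whose rows are
  r_1 = (-1.7321, 1, -1),  r_2 = (1, -0.7321, 0),  r_3 = (-1, 0, -2.7321).
  v is orthogonal to every row, so take v ∝ r_1 × r_2 = ((1)·(0) - (-1)·(-0.7321), (-1)·(1) - (-1.7321)·(0), (-1.7321)·(-0.7321) - (1)·(1)) ≈ (-0.7321, -1, 0.2679).
  Rescale (multiply by -1 so the first nonzero entry is positive): u = (0.7321, 1, -0.2679).
  ||u|| = √((0.7321)² + (1)² + (-0.2679)²) = √(1.6077) ≈ 1.2679,  v_1 = u/||u|| ≈ (0.5774, 0.7887, -0.2113) (||v_1|| = 1).

λ_1 = 8.7321,  λ_2 = 7,  λ_3 = 5.2679;  v_1 ≈ (0.5774, 0.7887, -0.2113)


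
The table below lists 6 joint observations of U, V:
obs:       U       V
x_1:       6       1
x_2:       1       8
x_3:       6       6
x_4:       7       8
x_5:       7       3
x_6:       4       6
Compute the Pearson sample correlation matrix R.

Step 1 — column means:
  mean(U) = (6 + 1 + 6 + 7 + 7 + 4) / 6 = 31/6 = 5.1667
  mean(V) = (1 + 8 + 6 + 8 + 3 + 6) / 6 = 32/6 = 5.3333

Step 2 — sample variances and covariances s[i,j] = (1/(n-1)) · Σ_k (x_{k,i} - mean_i) · (x_{k,j} - mean_j), with n-1 = 5:
  s[U,U] = ((0.8333)·(0.8333) + (-4.1667)·(-4.1667) + (0.8333)·(0.8333) + (1.8333)·(1.8333) + (1.8333)·(1.8333) + (-1.1667)·(-1.1667)) / 5 = 26.8333/5 = 5.3667
  s[U,V] = ((0.8333)·(-4.3333) + (-4.1667)·(2.6667) + (0.8333)·(0.6667) + (1.8333)·(2.6667) + (1.8333)·(-2.3333) + (-1.1667)·(0.6667)) / 5 = -14.3333/5 = -2.8667
  s[V,V] = ((-4.3333)·(-4.3333) + (2.6667)·(2.6667) + (0.6667)·(0.6667) + (2.6667)·(2.6667) + (-2.3333)·(-2.3333) + (0.6667)·(0.6667)) / 5 = 39.3333/5 = 7.8667
  Sample standard deviations s_i = √(s[i,i]):
  s(U) = √(5.3667) = 2.3166
  s(V) = √(7.8667) = 2.8048

Step 3 — r_{ij} = s_{ij} / (s_i · s_j):
  r[U,U] = 1 (diagonal).
  r[U,V] = -2.8667 / (2.3166 · 2.8048) = -2.8667 / 6.4975 = -0.4412
  r[V,V] = 1 (diagonal).

R is symmetric with unit diagonal. Assembling:

R = [[1, -0.4412],
 [-0.4412, 1]]


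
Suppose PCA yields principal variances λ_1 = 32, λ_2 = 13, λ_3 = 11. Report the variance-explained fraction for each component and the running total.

Step 1 — total variance = trace(Sigma) = Σ λ_i = 32 + 13 + 11 = 56.

Step 2 — fraction explained by component i = λ_i / Σ λ:
  PC1: 32/56 = 0.5714
  PC2: 13/56 = 0.2321
  PC3: 11/56 = 0.1964

Step 3 — cumulative fraction after k components = (λ_1 + ... + λ_k) / Σ λ:
  k = 1: 32/56 = 0.5714
  k = 2: (32 + 13)/56 = 45/56 = 0.8036
  k = 3: (32 + 13 + 11)/56 = 56/56 = 1

Summary (fraction, with percent):

explained: PC1 0.5714 (57.14%), PC2 0.2321 (23.21%), PC3 0.1964 (19.64%);  cumulative: 0.5714, 0.8036, 1


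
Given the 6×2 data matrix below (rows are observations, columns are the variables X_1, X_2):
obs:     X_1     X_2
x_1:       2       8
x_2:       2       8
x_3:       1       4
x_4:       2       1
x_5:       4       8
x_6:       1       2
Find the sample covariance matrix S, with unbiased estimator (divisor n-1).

Step 1 — column means:
  mean(X_1) = (2 + 2 + 1 + 2 + 4 + 1) / 6 = 12/6 = 2
  mean(X_2) = (8 + 8 + 4 + 1 + 8 + 2) / 6 = 31/6 = 5.1667

Step 2 — sample covariance S[i,j] = (1/(n-1)) · Σ_k (x_{k,i} - mean_i) · (x_{k,j} - mean_j), with n-1 = 5.
  S[X_1,X_1] = ((0)·(0) + (0)·(0) + (-1)·(-1) + (0)·(0) + (2)·(2) + (-1)·(-1)) / 5 = 6/5 = 1.2
  S[X_1,X_2] = ((0)·(2.8333) + (0)·(2.8333) + (-1)·(-1.1667) + (0)·(-4.1667) + (2)·(2.8333) + (-1)·(-3.1667)) / 5 = 10/5 = 2
  S[X_2,X_2] = ((2.8333)·(2.8333) + (2.8333)·(2.8333) + (-1.1667)·(-1.1667) + (-4.1667)·(-4.1667) + (2.8333)·(2.8333) + (-3.1667)·(-3.1667)) / 5 = 52.8333/5 = 10.5667

S is symmetric (S[j,i] = S[i,j]). Assembling:

S = [[1.2, 2],
 [2, 10.5667]]


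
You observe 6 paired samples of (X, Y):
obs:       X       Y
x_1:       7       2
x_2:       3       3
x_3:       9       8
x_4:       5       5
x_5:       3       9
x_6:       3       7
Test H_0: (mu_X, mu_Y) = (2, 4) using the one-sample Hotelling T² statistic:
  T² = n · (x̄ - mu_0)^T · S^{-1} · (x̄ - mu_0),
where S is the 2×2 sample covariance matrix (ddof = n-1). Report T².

Step 1 — sample mean vector:
  mean(X) = (7 + 3 + 9 + 5 + 3 + 3) / 6 = 30/6 = 5
  mean(Y) = (2 + 3 + 8 + 5 + 9 + 7) / 6 = 34/6 = 5.6667
  x̄ = (5, 5.6667),  deviation x̄ - mu_0 = (5, 5.6667) - (2, 4) = (3, 1.6667).

Step 2 — sample covariance matrix, S[i,j] = (1/(n-1)) · Σ_k (x_{k,i} - mean_i) · (x_{k,j} - mean_j), divisor n-1 = 5:
  S[X,X] = ((2)·(2) + (-2)·(-2) + (4)·(4) + (0)·(0) + (-2)·(-2) + (-2)·(-2)) / 5 = 32/5 = 6.4
  S[X,Y] = ((2)·(-3.6667) + (-2)·(-2.6667) + (4)·(2.3333) + (0)·(-0.6667) + (-2)·(3.3333) + (-2)·(1.3333)) / 5 = -2/5 = -0.4
  S[Y,Y] = ((-3.6667)·(-3.6667) + (-2.6667)·(-2.6667) + (2.3333)·(2.3333) + (-0.6667)·(-0.6667) + (3.3333)·(3.3333) + (1.3333)·(1.3333)) / 5 = 39.3333/5 = 7.8667
  S = [[6.4, -0.4],
 [-0.4, 7.8667]].

Step 3 — invert S. det(S) = 6.4·7.8667 - (-0.4)² = 50.1867.
  S^{-1} = (1/det) · [[d, -b], [-b, a]] = [[0.1567, 0.008],
 [0.008, 0.1275]].

Step 4 — quadratic form (x̄ - mu_0)^T · S^{-1} · (x̄ - mu_0):
  S^{-1} · (x̄ - mu_0) = (0.4835, 0.2365),
  (x̄ - mu_0)^T · [...] = (3)·(0.4835) + (1.6667)·(0.2365) = 1.8447.

Step 5 — scale by n: T² = 6 · 1.8447 = 11.068.

T² ≈ 11.068


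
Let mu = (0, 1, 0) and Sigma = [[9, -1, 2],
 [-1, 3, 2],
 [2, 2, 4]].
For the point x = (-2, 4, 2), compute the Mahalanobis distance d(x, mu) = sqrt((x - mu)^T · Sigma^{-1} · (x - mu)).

Step 1 — centre the observation: (x - mu) = (-2, 3, 2).

Step 2 — invert Sigma (cofactor / det for 3×3, or solve directly):
  Sigma^{-1} = [[0.1667, 0.1667, -0.1667],
 [0.1667, 0.6667, -0.4167],
 [-0.1667, -0.4167, 0.5417]].

Step 3 — form the quadratic (x - mu)^T · Sigma^{-1} · (x - mu):
  Sigma^{-1} · (x - mu) = (-0.1667, 0.8333, 0.1667).
  (x - mu)^T · [Sigma^{-1} · (x - mu)] = (-2)·(-0.1667) + (3)·(0.8333) + (2)·(0.1667) = 3.1667.

Step 4 — take square root: d = √(3.1667) ≈ 1.7795.

d(x, mu) = √(3.1667) ≈ 1.7795


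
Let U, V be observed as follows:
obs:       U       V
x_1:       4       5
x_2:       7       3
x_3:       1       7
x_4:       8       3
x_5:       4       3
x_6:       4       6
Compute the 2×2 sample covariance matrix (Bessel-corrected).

Step 1 — column means:
  mean(U) = (4 + 7 + 1 + 8 + 4 + 4) / 6 = 28/6 = 4.6667
  mean(V) = (5 + 3 + 7 + 3 + 3 + 6) / 6 = 27/6 = 4.5

Step 2 — sample covariance S[i,j] = (1/(n-1)) · Σ_k (x_{k,i} - mean_i) · (x_{k,j} - mean_j), with n-1 = 5.
  S[U,U] = ((-0.6667)·(-0.6667) + (2.3333)·(2.3333) + (-3.6667)·(-3.6667) + (3.3333)·(3.3333) + (-0.6667)·(-0.6667) + (-0.6667)·(-0.6667)) / 5 = 31.3333/5 = 6.2667
  S[U,V] = ((-0.6667)·(0.5) + (2.3333)·(-1.5) + (-3.6667)·(2.5) + (3.3333)·(-1.5) + (-0.6667)·(-1.5) + (-0.6667)·(1.5)) / 5 = -18/5 = -3.6
  S[V,V] = ((0.5)·(0.5) + (-1.5)·(-1.5) + (2.5)·(2.5) + (-1.5)·(-1.5) + (-1.5)·(-1.5) + (1.5)·(1.5)) / 5 = 15.5/5 = 3.1

S is symmetric (S[j,i] = S[i,j]). Assembling:

S = [[6.2667, -3.6],
 [-3.6, 3.1]]


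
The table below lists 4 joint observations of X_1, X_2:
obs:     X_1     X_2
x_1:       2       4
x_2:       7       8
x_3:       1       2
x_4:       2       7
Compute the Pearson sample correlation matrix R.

Step 1 — column means:
  mean(X_1) = (2 + 7 + 1 + 2) / 4 = 12/4 = 3
  mean(X_2) = (4 + 8 + 2 + 7) / 4 = 21/4 = 5.25

Step 2 — sample variances and covariances s[i,j] = (1/(n-1)) · Σ_k (x_{k,i} - mean_i) · (x_{k,j} - mean_j), with n-1 = 3:
  s[X_1,X_1] = ((-1)·(-1) + (4)·(4) + (-2)·(-2) + (-1)·(-1)) / 3 = 22/3 = 7.3333
  s[X_1,X_2] = ((-1)·(-1.25) + (4)·(2.75) + (-2)·(-3.25) + (-1)·(1.75)) / 3 = 17/3 = 5.6667
  s[X_2,X_2] = ((-1.25)·(-1.25) + (2.75)·(2.75) + (-3.25)·(-3.25) + (1.75)·(1.75)) / 3 = 22.75/3 = 7.5833
  Sample standard deviations s_i = √(s[i,i]):
  s(X_1) = √(7.3333) = 2.708
  s(X_2) = √(7.5833) = 2.7538

Step 3 — r_{ij} = s_{ij} / (s_i · s_j):
  r[X_1,X_1] = 1 (diagonal).
  r[X_1,X_2] = 5.6667 / (2.708 · 2.7538) = 5.6667 / 7.4573 = 0.7599
  r[X_2,X_2] = 1 (diagonal).

R is symmetric with unit diagonal. Assembling:

R = [[1, 0.7599],
 [0.7599, 1]]


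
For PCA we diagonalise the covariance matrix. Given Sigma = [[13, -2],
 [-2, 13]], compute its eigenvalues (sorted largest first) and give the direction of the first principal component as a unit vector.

Step 1 — characteristic polynomial of 2×2 Sigma:
  det(Sigma - λI) = λ² - trace · λ + det = 0.
  trace = 13 + 13 = 26, det = 13·13 - (-2)² = 165.
Step 2 — discriminant:
  Δ = trace² - 4·det = 676 - 660 = 16.
Step 3 — eigenvalues:
  λ = (trace ± √Δ)/2 = (26 ± 4)/2,
  λ_1 = 15,  λ_2 = 11.

Step 4 — unit eigenvector for λ_1: solve (Sigma - λ_1 I)v = 0. First row:
  (13 - 15)·v_x + (-2)·v_y = 0, i.e. (-2)·v_x + (-2)·v_y = 0,
  so v ∝ (b, λ_1 - a) = (-2, 2); multiply by -1 so the first entry is positive: u = (2, -2).
  ||u|| = √((2)² + (-2)²) = √(8) ≈ 2.8284,
  v_1 = u/||u|| ≈ (0.7071, -0.7071) (||v_1|| = 1).

λ_1 = 15,  λ_2 = 11;  v_1 ≈ (0.7071, -0.7071)


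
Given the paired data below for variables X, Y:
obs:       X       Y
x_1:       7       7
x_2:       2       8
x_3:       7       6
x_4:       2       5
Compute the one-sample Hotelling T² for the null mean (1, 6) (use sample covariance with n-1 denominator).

Step 1 — sample mean vector:
  mean(X) = (7 + 2 + 7 + 2) / 4 = 18/4 = 4.5
  mean(Y) = (7 + 8 + 6 + 5) / 4 = 26/4 = 6.5
  x̄ = (4.5, 6.5),  deviation x̄ - mu_0 = (4.5, 6.5) - (1, 6) = (3.5, 0.5).

Step 2 — sample covariance matrix, S[i,j] = (1/(n-1)) · Σ_k (x_{k,i} - mean_i) · (x_{k,j} - mean_j), divisor n-1 = 3:
  S[X,X] = ((2.5)·(2.5) + (-2.5)·(-2.5) + (2.5)·(2.5) + (-2.5)·(-2.5)) / 3 = 25/3 = 8.3333
  S[X,Y] = ((2.5)·(0.5) + (-2.5)·(1.5) + (2.5)·(-0.5) + (-2.5)·(-1.5)) / 3 = 0/3 = 0
  S[Y,Y] = ((0.5)·(0.5) + (1.5)·(1.5) + (-0.5)·(-0.5) + (-1.5)·(-1.5)) / 3 = 5/3 = 1.6667
  S = [[8.3333, 0],
 [0, 1.6667]].

Step 3 — invert S. det(S) = 8.3333·1.6667 - (0)² = 13.8889.
  S^{-1} = (1/det) · [[d, -b], [-b, a]] = [[0.12, 0],
 [0, 0.6]].

Step 4 — quadratic form (x̄ - mu_0)^T · S^{-1} · (x̄ - mu_0):
  S^{-1} · (x̄ - mu_0) = (0.42, 0.3),
  (x̄ - mu_0)^T · [...] = (3.5)·(0.42) + (0.5)·(0.3) = 1.62.

Step 5 — scale by n: T² = 4 · 1.62 = 6.48.

T² ≈ 6.48


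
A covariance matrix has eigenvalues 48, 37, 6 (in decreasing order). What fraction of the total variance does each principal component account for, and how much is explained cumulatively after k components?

Step 1 — total variance = trace(Sigma) = Σ λ_i = 48 + 37 + 6 = 91.

Step 2 — fraction explained by component i = λ_i / Σ λ:
  PC1: 48/91 = 0.5275
  PC2: 37/91 = 0.4066
  PC3: 6/91 = 0.0659

Step 3 — cumulative fraction after k components = (λ_1 + ... + λ_k) / Σ λ:
  k = 1: 48/91 = 0.5275
  k = 2: (48 + 37)/91 = 85/91 = 0.9341
  k = 3: (48 + 37 + 6)/91 = 91/91 = 1

Summary (fraction, with percent):

explained: PC1 0.5275 (52.75%), PC2 0.4066 (40.66%), PC3 0.0659 (6.59%);  cumulative: 0.5275, 0.9341, 1
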